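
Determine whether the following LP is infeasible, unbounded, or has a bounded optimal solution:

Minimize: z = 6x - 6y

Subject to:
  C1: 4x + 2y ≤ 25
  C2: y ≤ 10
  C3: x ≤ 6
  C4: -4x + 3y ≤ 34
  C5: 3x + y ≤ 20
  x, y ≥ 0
The point (0, 10) satisfies every constraint, so the LP is feasible; the constraints give x ≤ 6 and y ≤ 10, which with x, y ≥ 0 keep the feasible region inside a bounded box. A feasible, bounded LP attains a finite optimum at a vertex.

Evaluating z = 6x - 6y at each vertex:
  (0, 0): z = 0
  (6, 0): z = 36
  (6, 0.5): z = 33
  (1.25, 10): z = -52.5
  (0, 10): z = -60

The LP has an optimal solution: (0, 10) with z = -60.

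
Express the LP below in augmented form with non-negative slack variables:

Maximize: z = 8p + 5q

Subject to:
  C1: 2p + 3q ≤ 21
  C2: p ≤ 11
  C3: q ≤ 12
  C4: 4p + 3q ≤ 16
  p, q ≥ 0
max z = 8p + 5q

s.t.
  2p + 3q + s1 = 21
  p + s2 = 11
  q + s3 = 12
  4p + 3q + s4 = 16
  p, q, s1, s2, s3, s4 ≥ 0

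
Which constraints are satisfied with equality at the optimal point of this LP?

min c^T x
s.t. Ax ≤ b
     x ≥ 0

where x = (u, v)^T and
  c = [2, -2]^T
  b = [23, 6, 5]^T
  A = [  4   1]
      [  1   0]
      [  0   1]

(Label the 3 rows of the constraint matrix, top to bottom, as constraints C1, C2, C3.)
Optimal: u = 0, v = 5
Slack at optimum:
  C1: slack = 18
  C2: slack = 6
  C3: slack = 0 (binding)
  u ≥ 0: u = 0 (binding)
  v ≥ 0: v = 5
Binding constraints: C3, u ≥ 0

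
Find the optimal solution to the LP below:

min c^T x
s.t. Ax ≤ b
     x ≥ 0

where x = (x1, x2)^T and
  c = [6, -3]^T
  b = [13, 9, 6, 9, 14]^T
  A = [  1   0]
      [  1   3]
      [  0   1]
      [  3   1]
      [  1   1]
Each vertex is the intersection of two constraint boundaries that also satisfies all remaining constraints:
  x1 = 0 and x2 = 0 → (0, 0)
  3x1 + x2 = 9 and x2 = 0 → (3, 0)
  x1 + 3x2 = 9 and 3x1 + x2 = 9 → (2.25, 2.25)
  x1 + 3x2 = 9 and x1 = 0 → (0, 3)

Evaluating z = 6x1 - 3x2 at each vertex:
  (0, 0): z = 0
  (3, 0): z = 18
  (2.25, 2.25): z = 6.75
  (0, 3): z = -9

The minimum is at (0, 3) with z = -9.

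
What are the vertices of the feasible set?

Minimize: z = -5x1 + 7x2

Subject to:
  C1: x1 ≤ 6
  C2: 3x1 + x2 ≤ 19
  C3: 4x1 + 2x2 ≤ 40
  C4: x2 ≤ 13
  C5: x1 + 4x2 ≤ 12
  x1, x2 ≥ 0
Each vertex is the intersection of two constraint boundaries that also satisfies all remaining constraints:
  x1 = 0 and x2 = 0 → (0, 0)
  x1 = 6 and x2 = 0 → (6, 0)
  x1 = 6 and 3x1 + x2 = 19 → (6, 1)
  3x1 + x2 = 19 and x1 + 4x2 = 12 → (5.818, 1.545)
  x1 + 4x2 = 12 and x1 = 0 → (0, 3)

Vertices: (0, 0), (6, 0), (6, 1), (5.818, 1.545), (0, 3)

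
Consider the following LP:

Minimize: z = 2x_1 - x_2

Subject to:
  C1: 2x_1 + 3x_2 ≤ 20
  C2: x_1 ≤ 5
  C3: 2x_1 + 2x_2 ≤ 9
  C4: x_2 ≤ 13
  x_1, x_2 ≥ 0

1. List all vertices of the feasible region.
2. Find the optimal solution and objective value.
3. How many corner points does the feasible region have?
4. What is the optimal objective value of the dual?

1. (0, 0), (4.5, 0), (0, 4.5)
2. x_1 = 0, x_2 = 4.5, z = -4.5
3. 3
4. -4.5 (by strong duality, equal to the primal optimum)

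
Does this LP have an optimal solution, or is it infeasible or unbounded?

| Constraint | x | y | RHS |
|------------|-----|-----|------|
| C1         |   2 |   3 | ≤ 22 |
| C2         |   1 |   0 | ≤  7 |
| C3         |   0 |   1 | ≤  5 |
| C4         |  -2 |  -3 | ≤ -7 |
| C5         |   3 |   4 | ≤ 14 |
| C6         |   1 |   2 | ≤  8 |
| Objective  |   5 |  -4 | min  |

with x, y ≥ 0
The point (0, 3.5) satisfies every constraint, so the LP is feasible; the constraints give x ≤ 7 and y ≤ 5, which with x, y ≥ 0 keep the feasible region inside a bounded box. A feasible, bounded LP attains a finite optimum at a vertex.

Evaluating z = 5x - 4y at each vertex:
  (3.5, 0): z = 17.5
  (4.667, 0): z = 23.33
  (0, 3.5): z = -14
  (0, 2.333): z = -9.333

The LP has an optimal solution: (0, 3.5) with z = -14.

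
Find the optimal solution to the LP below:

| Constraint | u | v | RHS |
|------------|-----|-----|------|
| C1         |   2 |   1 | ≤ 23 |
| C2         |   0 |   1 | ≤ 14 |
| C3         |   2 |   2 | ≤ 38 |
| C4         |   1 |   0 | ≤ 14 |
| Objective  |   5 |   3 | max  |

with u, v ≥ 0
Each vertex is the intersection of two constraint boundaries that also satisfies all remaining constraints:
  u = 0 and v = 0 → (0, 0)
  2u + v = 23 and v = 0 → (11.5, 0)
  2u + v = 23 and v = 14 → (4.5, 14)
  v = 14 and u = 0 → (0, 14)

Evaluating z = 5u + 3v at each vertex:
  (0, 0): z = 0
  (11.5, 0): z = 57.5
  (4.5, 14): z = 64.5
  (0, 14): z = 42

The maximum is at (4.5, 14) with z = 64.5.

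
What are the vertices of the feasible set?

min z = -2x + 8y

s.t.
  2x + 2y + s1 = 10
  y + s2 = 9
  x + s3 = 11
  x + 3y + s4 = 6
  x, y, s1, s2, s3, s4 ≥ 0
Each vertex is the intersection of two constraint boundaries that also satisfies all remaining constraints:
  x = 0 and y = 0 → (0, 0)
  2x + 2y = 10 and y = 0 → (5, 0)
  2x + 2y = 10 and x + 3y = 6 → (4.5, 0.5)
  x + 3y = 6 and x = 0 → (0, 2)

Vertices: (0, 0), (5, 0), (4.5, 0.5), (0, 2)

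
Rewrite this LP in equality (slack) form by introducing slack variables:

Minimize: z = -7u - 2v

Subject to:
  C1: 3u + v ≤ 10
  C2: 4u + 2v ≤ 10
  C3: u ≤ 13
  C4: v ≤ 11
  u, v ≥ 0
min z = -7u - 2v

s.t.
  3u + v + s1 = 10
  4u + 2v + s2 = 10
  u + s3 = 13
  v + s4 = 11
  u, v, s1, s2, s3, s4 ≥ 0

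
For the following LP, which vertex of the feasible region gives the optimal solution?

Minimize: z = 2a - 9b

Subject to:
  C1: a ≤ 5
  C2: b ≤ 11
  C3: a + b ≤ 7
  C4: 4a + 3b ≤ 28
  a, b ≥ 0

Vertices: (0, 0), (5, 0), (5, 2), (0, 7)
Evaluating z = 2a - 9b at each vertex:
  (0, 0): z = 0
  (5, 0): z = 10
  (5, 2): z = -8
  (0, 7): z = -63

The smallest value is z = -63, attained at (0, 7).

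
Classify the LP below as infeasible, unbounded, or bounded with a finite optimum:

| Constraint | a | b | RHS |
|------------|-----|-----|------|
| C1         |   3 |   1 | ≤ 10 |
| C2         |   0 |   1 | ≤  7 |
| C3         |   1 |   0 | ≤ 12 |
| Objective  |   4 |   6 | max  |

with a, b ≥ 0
The point (1, 7) satisfies every constraint, so the LP is feasible; the constraints give a ≤ 12 and b ≤ 7, which with a, b ≥ 0 keep the feasible region inside a bounded box. A feasible, bounded LP attains a finite optimum at a vertex.

Evaluating z = 4a + 6b at each vertex:
  (0, 0): z = 0
  (3.333, 0): z = 13.33
  (1, 7): z = 46
  (0, 7): z = 42

Bounded optimum: z* = 46 at (1, 7).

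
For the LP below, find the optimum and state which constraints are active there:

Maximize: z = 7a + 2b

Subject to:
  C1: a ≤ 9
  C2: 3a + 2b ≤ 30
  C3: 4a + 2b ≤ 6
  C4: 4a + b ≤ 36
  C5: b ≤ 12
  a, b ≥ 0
Optimal: a = 1.5, b = 0
Slack at optimum:
  C1: slack = 7.5
  C2: slack = 25.5
  C3: slack = 0 (binding)
  C4: slack = 30
  C5: slack = 12
  a ≥ 0: a = 1.5
  b ≥ 0: b = 0 (binding)
Binding constraints: C3, b ≥ 0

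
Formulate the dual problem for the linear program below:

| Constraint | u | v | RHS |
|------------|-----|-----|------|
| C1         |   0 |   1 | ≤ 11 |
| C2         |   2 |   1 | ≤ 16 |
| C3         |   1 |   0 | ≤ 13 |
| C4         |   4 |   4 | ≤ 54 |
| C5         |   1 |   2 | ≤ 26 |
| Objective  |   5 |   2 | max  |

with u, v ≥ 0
Minimize: z = 11y1 + 16y2 + 13y3 + 54y4 + 26y5

Subject to:
  C1: -2y2 - y3 - 4y4 - y5 ≤ -5
  C2: -y1 - y2 - 4y4 - 2y5 ≤ -2
  y1, y2, y3, y4, y5 ≥ 0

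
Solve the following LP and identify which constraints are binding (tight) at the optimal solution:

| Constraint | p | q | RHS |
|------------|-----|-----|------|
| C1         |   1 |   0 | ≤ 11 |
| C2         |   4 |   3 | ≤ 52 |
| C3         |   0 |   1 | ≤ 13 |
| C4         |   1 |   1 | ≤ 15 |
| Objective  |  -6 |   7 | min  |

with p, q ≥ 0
Optimal: p = 11, q = 0
Slack at optimum:
  C1: slack = 0 (binding)
  C2: slack = 8
  C3: slack = 13
  C4: slack = 4
  p ≥ 0: p = 11
  q ≥ 0: q = 0 (binding)
Binding constraints: C1, q ≥ 0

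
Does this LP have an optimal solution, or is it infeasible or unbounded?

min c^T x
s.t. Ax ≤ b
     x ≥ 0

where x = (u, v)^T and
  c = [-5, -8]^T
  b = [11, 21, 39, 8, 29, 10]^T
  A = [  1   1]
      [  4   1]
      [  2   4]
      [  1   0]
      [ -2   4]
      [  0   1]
The point (2.5, 8.5) satisfies every constraint, so the LP is feasible; the constraints give u ≤ 8 and v ≤ 10, which with u, v ≥ 0 keep the feasible region inside a bounded box. A feasible, bounded LP attains a finite optimum at a vertex.

The LP has an optimal solution: (2.5, 8.5) with z = -80.5.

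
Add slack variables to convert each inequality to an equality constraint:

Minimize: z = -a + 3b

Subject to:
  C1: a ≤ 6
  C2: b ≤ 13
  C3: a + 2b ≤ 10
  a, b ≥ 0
min z = -a + 3b

s.t.
  a + s1 = 6
  b + s2 = 13
  a + 2b + s3 = 10
  a, b, s1, s2, s3 ≥ 0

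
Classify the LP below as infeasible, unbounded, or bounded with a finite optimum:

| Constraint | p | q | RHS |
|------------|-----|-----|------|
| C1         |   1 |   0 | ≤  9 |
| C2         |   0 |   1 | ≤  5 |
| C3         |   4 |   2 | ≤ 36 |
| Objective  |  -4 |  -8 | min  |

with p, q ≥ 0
The point (6.5, 5) satisfies every constraint, so the LP is feasible; the constraints give p ≤ 9 and q ≤ 5, which with p, q ≥ 0 keep the feasible region inside a bounded box. A feasible, bounded LP attains a finite optimum at a vertex.

Bounded optimum: z* = -66 at (6.5, 5).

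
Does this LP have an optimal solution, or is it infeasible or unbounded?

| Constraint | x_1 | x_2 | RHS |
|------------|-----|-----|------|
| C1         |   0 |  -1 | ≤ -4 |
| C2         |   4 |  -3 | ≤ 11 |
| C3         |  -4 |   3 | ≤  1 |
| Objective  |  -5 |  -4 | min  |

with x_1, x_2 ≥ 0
Feasible point: (3, 4) satisfies every constraint, so the LP is feasible.
Direction d = (3, 4): for each constraint row a, a·d ≤ 0 —
  (0)(3) + (-1)(4) = -4 ≤ 0
  (4)(3) + (-3)(4) = 0 ≤ 0
  (-4)(3) + (3)(4) = 0 ≤ 0
and d ≥ 0, so (3, 4) + t·d stays feasible for every t ≥ 0. Along this ray z = -5x_1 - 4x_2 changes by -31 per unit t, so z → −∞.

Unbounded — the objective can decrease without bound over the feasible region.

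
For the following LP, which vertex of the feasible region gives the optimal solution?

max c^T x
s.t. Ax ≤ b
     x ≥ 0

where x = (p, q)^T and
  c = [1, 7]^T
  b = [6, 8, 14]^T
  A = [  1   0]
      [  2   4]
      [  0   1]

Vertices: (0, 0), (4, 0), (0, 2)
(0, 2) with z = 14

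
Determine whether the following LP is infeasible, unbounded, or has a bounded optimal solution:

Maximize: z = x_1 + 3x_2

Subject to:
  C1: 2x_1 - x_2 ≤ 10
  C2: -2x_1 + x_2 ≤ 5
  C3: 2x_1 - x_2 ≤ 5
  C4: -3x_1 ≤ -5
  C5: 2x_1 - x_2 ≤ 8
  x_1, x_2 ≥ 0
Feasible point: (2, 0) satisfies every constraint, so the LP is feasible.
Direction d = (1, 2): for each constraint row a, a·d ≤ 0 —
  (2)(1) + (-1)(2) = 0 ≤ 0
  (-2)(1) + (1)(2) = 0 ≤ 0
  (2)(1) + (-1)(2) = 0 ≤ 0
  (-3)(1) + (0)(2) = -3 ≤ 0
  (2)(1) + (-1)(2) = 0 ≤ 0
and d ≥ 0, so (2, 0) + t·d stays feasible for every t ≥ 0. Along this ray z = x_1 + 3x_2 changes by 7 per unit t, so z → +∞.

The LP is unbounded; z can be made arbitrarily large.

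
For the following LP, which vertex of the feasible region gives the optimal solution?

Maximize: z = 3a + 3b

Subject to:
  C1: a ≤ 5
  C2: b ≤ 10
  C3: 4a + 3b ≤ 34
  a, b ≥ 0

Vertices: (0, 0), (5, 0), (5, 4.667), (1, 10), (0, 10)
Evaluating z = 3a + 3b at each vertex:
  (0, 0): z = 0
  (5, 0): z = 15
  (5, 4.667): z = 29
  (1, 10): z = 33
  (0, 10): z = 30

The largest value is z = 33, attained at (1, 10).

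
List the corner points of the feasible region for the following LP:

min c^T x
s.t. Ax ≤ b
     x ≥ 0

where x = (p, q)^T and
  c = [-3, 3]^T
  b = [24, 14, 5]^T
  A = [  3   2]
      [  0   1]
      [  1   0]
Each vertex is the intersection of two constraint boundaries that also satisfies all remaining constraints:
  p = 0 and q = 0 → (0, 0)
  p = 5 and q = 0 → (5, 0)
  3p + 2q = 24 and p = 5 → (5, 4.5)
  3p + 2q = 24 and p = 0 → (0, 12)

Vertices: (0, 0), (5, 0), (5, 4.5), (0, 12)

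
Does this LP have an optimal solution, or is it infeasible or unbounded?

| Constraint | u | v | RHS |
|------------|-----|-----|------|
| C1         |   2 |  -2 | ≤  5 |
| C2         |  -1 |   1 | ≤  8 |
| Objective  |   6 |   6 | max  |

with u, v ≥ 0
Feasible point: (0, 0) satisfies every constraint, so the LP is feasible.
Direction d = (1, 1): for each constraint row a, a·d ≤ 0 —
  (2)(1) + (-2)(1) = 0 ≤ 0
  (-1)(1) + (1)(1) = 0 ≤ 0
and d ≥ 0, so (0, 0) + t·d stays feasible for every t ≥ 0. Along this ray z = 6u + 6v changes by 12 per unit t, so z → +∞.

The LP is unbounded; z can be made arbitrarily large.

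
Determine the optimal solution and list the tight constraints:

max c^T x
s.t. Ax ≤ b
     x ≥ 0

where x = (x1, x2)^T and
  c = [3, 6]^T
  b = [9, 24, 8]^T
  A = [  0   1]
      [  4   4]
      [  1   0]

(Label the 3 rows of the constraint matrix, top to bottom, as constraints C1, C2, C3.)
Optimal: x1 = 0, x2 = 6
Slack at optimum:
  C1: slack = 3
  C2: slack = 0 (binding)
  C3: slack = 8
  x1 ≥ 0: x1 = 0 (binding)
  x2 ≥ 0: x2 = 6
Binding constraints: C2, x1 ≥ 0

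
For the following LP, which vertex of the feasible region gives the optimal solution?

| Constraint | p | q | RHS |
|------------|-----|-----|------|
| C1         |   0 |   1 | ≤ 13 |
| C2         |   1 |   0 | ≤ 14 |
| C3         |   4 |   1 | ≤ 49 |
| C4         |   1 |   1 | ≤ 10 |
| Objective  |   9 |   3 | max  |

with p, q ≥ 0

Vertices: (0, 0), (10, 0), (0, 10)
(10, 0) with z = 90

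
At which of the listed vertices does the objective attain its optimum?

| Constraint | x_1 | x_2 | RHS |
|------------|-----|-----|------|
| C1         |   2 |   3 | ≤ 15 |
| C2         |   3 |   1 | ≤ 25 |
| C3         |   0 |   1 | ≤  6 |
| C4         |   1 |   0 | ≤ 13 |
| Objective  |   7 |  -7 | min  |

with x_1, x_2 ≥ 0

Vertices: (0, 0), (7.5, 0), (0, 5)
Evaluating z = 7x_1 - 7x_2 at each vertex:
  (0, 0): z = 0
  (7.5, 0): z = 52.5
  (0, 5): z = -35

The smallest value is z = -35, attained at (0, 5).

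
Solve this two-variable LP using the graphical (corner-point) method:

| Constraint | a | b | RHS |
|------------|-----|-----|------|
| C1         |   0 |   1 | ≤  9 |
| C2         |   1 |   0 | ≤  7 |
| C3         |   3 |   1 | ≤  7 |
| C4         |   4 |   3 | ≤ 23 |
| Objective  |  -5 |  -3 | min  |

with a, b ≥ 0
a = 0, b = 7, z = -21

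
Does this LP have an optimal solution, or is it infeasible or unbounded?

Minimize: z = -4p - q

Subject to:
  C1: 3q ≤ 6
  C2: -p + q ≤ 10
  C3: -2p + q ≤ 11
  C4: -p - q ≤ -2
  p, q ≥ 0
Feasible point: (0, 2) satisfies every constraint, so the LP is feasible.
Direction d = (1, 0): for each constraint row a, a·d ≤ 0 —
  (0)(1) + (3)(0) = 0 ≤ 0
  (-1)(1) + (1)(0) = -1 ≤ 0
  (-2)(1) + (1)(0) = -2 ≤ 0
  (-1)(1) + (-1)(0) = -1 ≤ 0
and d ≥ 0, so (0, 2) + t·d stays feasible for every t ≥ 0. Along this ray z = -4p - q changes by -4 per unit t, so z → −∞.

Unbounded: there is a feasible ray along which z → −∞.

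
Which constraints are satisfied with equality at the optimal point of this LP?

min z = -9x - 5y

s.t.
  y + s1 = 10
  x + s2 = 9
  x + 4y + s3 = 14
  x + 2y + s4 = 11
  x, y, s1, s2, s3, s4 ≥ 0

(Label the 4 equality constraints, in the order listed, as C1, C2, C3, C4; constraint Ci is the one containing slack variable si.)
Optimal: x = 9, y = 1
Slack at optimum:
  C1: slack = 9
  C2: slack = 0 (binding)
  C3: slack = 1
  C4: slack = 0 (binding)
  x ≥ 0: x = 9
  y ≥ 0: y = 1
Binding constraints: C2, C4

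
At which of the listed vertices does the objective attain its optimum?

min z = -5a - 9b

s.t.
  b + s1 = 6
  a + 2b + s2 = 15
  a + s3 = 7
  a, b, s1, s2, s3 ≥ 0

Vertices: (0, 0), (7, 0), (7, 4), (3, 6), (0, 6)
Evaluating z = -5a - 9b at each vertex:
  (0, 0): z = 0
  (7, 0): z = -35
  (7, 4): z = -71
  (3, 6): z = -69
  (0, 6): z = -54

The smallest value is z = -71, attained at (7, 4).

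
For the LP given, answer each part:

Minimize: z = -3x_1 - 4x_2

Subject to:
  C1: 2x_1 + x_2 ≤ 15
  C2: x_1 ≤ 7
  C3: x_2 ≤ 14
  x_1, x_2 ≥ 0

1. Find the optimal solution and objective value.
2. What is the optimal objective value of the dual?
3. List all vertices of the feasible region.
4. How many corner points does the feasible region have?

1. x_1 = 0.5, x_2 = 14, z = -57.5
2. -57.5 (by strong duality, equal to the primal optimum)
3. (0, 0), (7, 0), (7, 1), (0.5, 14), (0, 14)
4. 5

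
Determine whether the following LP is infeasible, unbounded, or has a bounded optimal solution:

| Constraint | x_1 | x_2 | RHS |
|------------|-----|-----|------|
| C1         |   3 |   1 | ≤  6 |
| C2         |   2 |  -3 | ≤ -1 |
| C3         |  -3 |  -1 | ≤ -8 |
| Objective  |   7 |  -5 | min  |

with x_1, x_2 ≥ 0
C1 requires 3x_1 + x_2 ≤ 6, while C3 (-3x_1 - x_2 ≤ -8) is equivalent to 3x_1 + x_2 ≥ 8. Together they would need 8 ≤ 3x_1 + x_2 ≤ 6, which is impossible since 8 > 6. No point satisfies all constraints.

The feasible region is empty; the LP is infeasible.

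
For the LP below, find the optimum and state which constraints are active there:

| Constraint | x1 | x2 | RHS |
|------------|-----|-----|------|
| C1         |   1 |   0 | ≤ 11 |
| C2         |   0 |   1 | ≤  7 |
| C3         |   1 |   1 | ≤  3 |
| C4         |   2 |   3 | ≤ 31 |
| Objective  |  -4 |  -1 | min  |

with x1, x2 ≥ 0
Optimal: x1 = 3, x2 = 0
Binding: C3, x2 ≥ 0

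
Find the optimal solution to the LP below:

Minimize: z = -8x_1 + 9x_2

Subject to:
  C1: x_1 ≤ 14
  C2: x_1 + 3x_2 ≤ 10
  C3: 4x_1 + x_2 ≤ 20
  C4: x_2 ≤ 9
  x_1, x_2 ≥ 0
Each vertex is the intersection of two constraint boundaries that also satisfies all remaining constraints:
  x_1 = 0 and x_2 = 0 → (0, 0)
  4x_1 + x_2 = 20 and x_2 = 0 → (5, 0)
  x_1 + 3x_2 = 10 and 4x_1 + x_2 = 20 → (4.545, 1.818)
  x_1 + 3x_2 = 10 and x_1 = 0 → (0, 3.333)

Evaluating z = -8x_1 + 9x_2 at each vertex:
  (0, 0): z = 0
  (5, 0): z = -40
  (4.545, 1.818): z = -20
  (0, 3.333): z = 30

The minimum is at (5, 0) with z = -40.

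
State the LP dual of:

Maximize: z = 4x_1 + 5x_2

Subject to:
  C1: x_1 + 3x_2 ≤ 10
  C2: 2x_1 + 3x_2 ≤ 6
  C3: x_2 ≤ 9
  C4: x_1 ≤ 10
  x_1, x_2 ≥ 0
Minimize: z = 10y1 + 6y2 + 9y3 + 10y4

Subject to:
  C1: -y1 - 2y2 - y4 ≤ -4
  C2: -3y1 - 3y2 - y3 ≤ -5
  y1, y2, y3, y4 ≥ 0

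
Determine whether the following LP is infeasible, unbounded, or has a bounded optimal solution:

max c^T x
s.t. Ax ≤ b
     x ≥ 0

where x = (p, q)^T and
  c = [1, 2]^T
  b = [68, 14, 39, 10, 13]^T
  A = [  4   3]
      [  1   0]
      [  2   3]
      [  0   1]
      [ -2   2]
The point (4.5, 10) satisfies every constraint, so the LP is feasible; the constraints give p ≤ 14 and q ≤ 10, which with p, q ≥ 0 keep the feasible region inside a bounded box. A feasible, bounded LP attains a finite optimum at a vertex.

Evaluating z = p + 2q at each vertex:
  (0, 0): z = 0
  (14, 0): z = 14
  (14, 3.667): z = 21.33
  (4.5, 10): z = 24.5
  (3.5, 10): z = 23.5
  (0, 6.5): z = 13

Bounded optimum: z* = 24.5 at (4.5, 10).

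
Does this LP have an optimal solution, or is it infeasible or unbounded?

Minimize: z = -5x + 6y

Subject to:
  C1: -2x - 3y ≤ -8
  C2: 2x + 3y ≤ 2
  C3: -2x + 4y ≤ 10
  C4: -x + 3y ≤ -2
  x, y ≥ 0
C2 requires 2x + 3y ≤ 2, while C1 (-2x - 3y ≤ -8) is equivalent to 2x + 3y ≥ 8. Together they would need 8 ≤ 2x + 3y ≤ 2, which is impossible since 8 > 2. No point satisfies all constraints.

Infeasible: no point satisfies all constraints simultaneously.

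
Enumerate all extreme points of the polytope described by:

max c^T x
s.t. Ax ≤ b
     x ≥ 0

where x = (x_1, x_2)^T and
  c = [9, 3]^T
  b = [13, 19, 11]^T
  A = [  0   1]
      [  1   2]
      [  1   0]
Each vertex is the intersection of two constraint boundaries that also satisfies all remaining constraints:
  x_1 = 0 and x_2 = 0 → (0, 0)
  x_1 = 11 and x_2 = 0 → (11, 0)
  x_1 + 2x_2 = 19 and x_1 = 11 → (11, 4)
  x_1 + 2x_2 = 19 and x_1 = 0 → (0, 9.5)

Vertices: (0, 0), (11, 0), (11, 4), (0, 9.5)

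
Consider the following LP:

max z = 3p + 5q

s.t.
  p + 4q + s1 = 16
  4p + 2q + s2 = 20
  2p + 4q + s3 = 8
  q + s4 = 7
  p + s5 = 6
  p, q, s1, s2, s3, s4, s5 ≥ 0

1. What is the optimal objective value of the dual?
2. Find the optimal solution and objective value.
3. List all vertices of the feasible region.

1. 12 (by strong duality, equal to the primal optimum)
2. p = 4, q = 0, z = 12
3. (0, 0), (4, 0), (0, 2)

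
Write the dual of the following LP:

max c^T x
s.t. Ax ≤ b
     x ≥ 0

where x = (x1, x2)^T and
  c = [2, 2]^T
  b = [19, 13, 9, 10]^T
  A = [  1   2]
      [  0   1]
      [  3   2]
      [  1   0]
Minimize: z = 19y1 + 13y2 + 9y3 + 10y4

Subject to:
  C1: -y1 - 3y3 - y4 ≤ -2
  C2: -2y1 - y2 - 2y3 ≤ -2
  y1, y2, y3, y4 ≥ 0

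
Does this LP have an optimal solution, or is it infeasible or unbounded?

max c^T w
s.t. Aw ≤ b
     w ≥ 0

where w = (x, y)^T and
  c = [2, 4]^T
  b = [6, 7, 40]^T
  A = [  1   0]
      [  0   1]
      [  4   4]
The point (3, 7) satisfies every constraint, so the LP is feasible; the constraints give x ≤ 6 and y ≤ 7, which with x, y ≥ 0 keep the feasible region inside a bounded box. A feasible, bounded LP attains a finite optimum at a vertex.

Feasible with finite optimum z* = 34 at (3, 7).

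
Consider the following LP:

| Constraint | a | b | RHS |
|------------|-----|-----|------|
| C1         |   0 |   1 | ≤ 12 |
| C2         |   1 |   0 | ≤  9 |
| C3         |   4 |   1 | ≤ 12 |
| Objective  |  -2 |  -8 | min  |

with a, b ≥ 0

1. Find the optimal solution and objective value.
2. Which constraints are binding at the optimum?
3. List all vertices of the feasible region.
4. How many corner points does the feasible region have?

1. a = 0, b = 12, z = -96
2. C1, C3, a ≥ 0
3. (0, 0), (3, 0), (0, 12)
4. 3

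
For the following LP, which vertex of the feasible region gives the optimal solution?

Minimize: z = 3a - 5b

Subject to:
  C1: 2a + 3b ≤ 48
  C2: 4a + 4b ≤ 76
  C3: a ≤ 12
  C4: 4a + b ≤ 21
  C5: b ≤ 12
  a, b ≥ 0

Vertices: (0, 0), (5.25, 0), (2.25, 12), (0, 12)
(0, 12) with z = -60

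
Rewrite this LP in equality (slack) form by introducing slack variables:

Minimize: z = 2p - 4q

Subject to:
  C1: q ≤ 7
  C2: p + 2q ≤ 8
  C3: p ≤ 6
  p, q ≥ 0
min z = 2p - 4q

s.t.
  q + s1 = 7
  p + 2q + s2 = 8
  p + s3 = 6
  p, q, s1, s2, s3 ≥ 0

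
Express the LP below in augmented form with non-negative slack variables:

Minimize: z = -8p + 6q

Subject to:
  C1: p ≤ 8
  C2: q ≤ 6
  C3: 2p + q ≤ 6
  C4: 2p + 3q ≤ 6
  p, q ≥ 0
min z = -8p + 6q

s.t.
  p + s1 = 8
  q + s2 = 6
  2p + q + s3 = 6
  2p + 3q + s4 = 6
  p, q, s1, s2, s3, s4 ≥ 0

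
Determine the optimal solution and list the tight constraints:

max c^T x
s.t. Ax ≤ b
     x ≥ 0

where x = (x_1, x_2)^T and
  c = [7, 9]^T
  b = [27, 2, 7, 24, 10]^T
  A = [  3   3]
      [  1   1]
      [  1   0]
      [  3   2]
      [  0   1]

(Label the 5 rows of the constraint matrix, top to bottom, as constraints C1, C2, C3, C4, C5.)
Optimal: x_1 = 0, x_2 = 2
Slack at optimum:
  C1: slack = 21
  C2: slack = 0 (binding)
  C3: slack = 7
  C4: slack = 20
  C5: slack = 8
  x_1 ≥ 0: x_1 = 0 (binding)
  x_2 ≥ 0: x_2 = 2
Binding constraints: C2, x_1 ≥ 0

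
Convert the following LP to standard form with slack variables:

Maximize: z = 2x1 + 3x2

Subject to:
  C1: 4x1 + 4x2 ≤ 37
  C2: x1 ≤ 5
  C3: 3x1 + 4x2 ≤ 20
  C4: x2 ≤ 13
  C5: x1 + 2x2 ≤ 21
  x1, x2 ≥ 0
max z = 2x1 + 3x2

s.t.
  4x1 + 4x2 + s1 = 37
  x1 + s2 = 5
  3x1 + 4x2 + s3 = 20
  x2 + s4 = 13
  x1 + 2x2 + s5 = 21
  x1, x2, s1, s2, s3, s4, s5 ≥ 0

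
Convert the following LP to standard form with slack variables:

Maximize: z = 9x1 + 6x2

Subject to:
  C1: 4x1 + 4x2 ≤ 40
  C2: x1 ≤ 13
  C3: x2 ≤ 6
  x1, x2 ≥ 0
max z = 9x1 + 6x2

s.t.
  4x1 + 4x2 + s1 = 40
  x1 + s2 = 13
  x2 + s3 = 6
  x1, x2, s1, s2, s3 ≥ 0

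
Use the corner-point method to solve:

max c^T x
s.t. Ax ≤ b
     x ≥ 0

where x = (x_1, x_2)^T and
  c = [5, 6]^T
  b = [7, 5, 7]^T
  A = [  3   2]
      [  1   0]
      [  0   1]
Each vertex is the intersection of two constraint boundaries that also satisfies all remaining constraints:
  x_1 = 0 and x_2 = 0 → (0, 0)
  3x_1 + 2x_2 = 7 and x_2 = 0 → (2.333, 0)
  3x_1 + 2x_2 = 7 and x_1 = 0 → (0, 3.5)

Evaluating z = 5x_1 + 6x_2 at each vertex:
  (0, 0): z = 0
  (2.333, 0): z = 11.67
  (0, 3.5): z = 21

The maximum is at (0, 3.5) with z = 21.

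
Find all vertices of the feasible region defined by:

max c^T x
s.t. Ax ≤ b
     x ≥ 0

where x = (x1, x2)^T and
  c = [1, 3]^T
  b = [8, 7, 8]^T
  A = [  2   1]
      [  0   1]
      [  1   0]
Each vertex is the intersection of two constraint boundaries that also satisfies all remaining constraints:
  x1 = 0 and x2 = 0 → (0, 0)
  2x1 + x2 = 8 and x2 = 0 → (4, 0)
  2x1 + x2 = 8 and x2 = 7 → (0.5, 7)
  x2 = 7 and x1 = 0 → (0, 7)

Vertices: (0, 0), (4, 0), (0.5, 7), (0, 7)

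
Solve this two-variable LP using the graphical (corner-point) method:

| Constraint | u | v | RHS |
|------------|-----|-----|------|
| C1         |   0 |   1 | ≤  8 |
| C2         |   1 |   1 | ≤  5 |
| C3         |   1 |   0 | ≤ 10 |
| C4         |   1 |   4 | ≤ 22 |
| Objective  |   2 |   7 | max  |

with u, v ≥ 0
Each vertex is the intersection of two constraint boundaries that also satisfies all remaining constraints:
  u = 0 and v = 0 → (0, 0)
  u + v = 5 and v = 0 → (5, 0)
  u + v = 5 and u = 0 → (0, 5)

Evaluating z = 2u + 7v at each vertex:
  (0, 0): z = 0
  (5, 0): z = 10
  (0, 5): z = 35

The maximum is at (0, 5) with z = 35.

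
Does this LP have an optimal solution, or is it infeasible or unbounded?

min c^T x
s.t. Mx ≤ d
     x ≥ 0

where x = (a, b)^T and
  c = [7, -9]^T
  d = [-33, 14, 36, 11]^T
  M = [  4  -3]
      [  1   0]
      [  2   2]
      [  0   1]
The point (0, 11) satisfies every constraint, so the LP is feasible; the constraints give a ≤ 14 and b ≤ 11, which with a, b ≥ 0 keep the feasible region inside a bounded box. A feasible, bounded LP attains a finite optimum at a vertex.

Evaluating z = 7a - 9b at each vertex:
  (0, 11): z = -99

Bounded optimum: z* = -99 at (0, 11).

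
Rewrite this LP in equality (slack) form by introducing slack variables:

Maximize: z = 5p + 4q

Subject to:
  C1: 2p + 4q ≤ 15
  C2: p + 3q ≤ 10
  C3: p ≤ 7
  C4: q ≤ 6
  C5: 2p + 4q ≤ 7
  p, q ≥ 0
max z = 5p + 4q

s.t.
  2p + 4q + s1 = 15
  p + 3q + s2 = 10
  p + s3 = 7
  q + s4 = 6
  2p + 4q + s5 = 7
  p, q, s1, s2, s3, s4, s5 ≥ 0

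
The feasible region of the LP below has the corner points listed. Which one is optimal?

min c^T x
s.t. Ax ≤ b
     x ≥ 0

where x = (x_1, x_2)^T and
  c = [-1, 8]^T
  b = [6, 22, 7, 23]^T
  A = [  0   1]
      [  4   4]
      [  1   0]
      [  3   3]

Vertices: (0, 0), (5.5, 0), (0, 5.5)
Evaluating z = -x_1 + 8x_2 at each vertex:
  (0, 0): z = 0
  (5.5, 0): z = -5.5
  (0, 5.5): z = 44

The smallest value is z = -5.5, attained at (5.5, 0).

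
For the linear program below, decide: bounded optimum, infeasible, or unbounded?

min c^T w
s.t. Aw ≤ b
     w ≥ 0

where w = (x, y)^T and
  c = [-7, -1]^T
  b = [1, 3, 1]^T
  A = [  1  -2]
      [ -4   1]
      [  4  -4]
Feasible point: (0, 0) satisfies every constraint, so the LP is feasible.
Direction d = (1, 1): for each constraint row a, a·d ≤ 0 —
  (1)(1) + (-2)(1) = -1 ≤ 0
  (-4)(1) + (1)(1) = -3 ≤ 0
  (4)(1) + (-4)(1) = 0 ≤ 0
and d ≥ 0, so (0, 0) + t·d stays feasible for every t ≥ 0. Along this ray z = -7x - y changes by -8 per unit t, so z → −∞.

Unbounded — the objective can decrease without bound over the feasible region.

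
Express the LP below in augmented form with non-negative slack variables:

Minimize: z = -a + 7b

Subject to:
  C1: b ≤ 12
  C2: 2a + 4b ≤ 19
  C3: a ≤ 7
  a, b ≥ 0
min z = -a + 7b

s.t.
  b + s1 = 12
  2a + 4b + s2 = 19
  a + s3 = 7
  a, b, s1, s2, s3 ≥ 0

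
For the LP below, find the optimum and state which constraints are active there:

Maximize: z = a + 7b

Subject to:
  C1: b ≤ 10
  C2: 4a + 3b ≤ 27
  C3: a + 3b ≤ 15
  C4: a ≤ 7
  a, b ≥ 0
Optimal: a = 0, b = 5
Binding: C3, a ≥ 0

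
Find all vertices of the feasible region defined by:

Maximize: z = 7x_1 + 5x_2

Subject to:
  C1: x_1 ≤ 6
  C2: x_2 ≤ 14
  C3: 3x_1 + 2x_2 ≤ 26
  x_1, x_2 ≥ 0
Each vertex is the intersection of two constraint boundaries that also satisfies all remaining constraints:
  x_1 = 0 and x_2 = 0 → (0, 0)
  x_1 = 6 and x_2 = 0 → (6, 0)
  x_1 = 6 and 3x_1 + 2x_2 = 26 → (6, 4)
  3x_1 + 2x_2 = 26 and x_1 = 0 → (0, 13)

Vertices: (0, 0), (6, 0), (6, 4), (0, 13)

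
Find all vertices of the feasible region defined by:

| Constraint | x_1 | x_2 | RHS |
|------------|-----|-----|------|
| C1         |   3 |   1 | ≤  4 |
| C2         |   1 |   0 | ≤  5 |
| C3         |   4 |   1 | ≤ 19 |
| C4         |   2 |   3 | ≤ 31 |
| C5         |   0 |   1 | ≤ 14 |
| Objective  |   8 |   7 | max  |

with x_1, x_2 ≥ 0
Each vertex is the intersection of two constraint boundaries that also satisfies all remaining constraints:
  x_1 = 0 and x_2 = 0 → (0, 0)
  3x_1 + x_2 = 4 and x_2 = 0 → (1.333, 0)
  3x_1 + x_2 = 4 and x_1 = 0 → (0, 4)

Vertices: (0, 0), (1.333, 0), (0, 4)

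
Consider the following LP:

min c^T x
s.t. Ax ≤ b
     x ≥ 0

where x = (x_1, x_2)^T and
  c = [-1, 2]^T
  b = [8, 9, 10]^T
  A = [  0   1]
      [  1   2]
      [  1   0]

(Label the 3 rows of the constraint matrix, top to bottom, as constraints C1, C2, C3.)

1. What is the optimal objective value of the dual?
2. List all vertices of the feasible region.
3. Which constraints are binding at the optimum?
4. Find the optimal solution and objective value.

1. -9 (by strong duality, equal to the primal optimum)
2. (0, 0), (9, 0), (0, 4.5)
3. C2, x_2 ≥ 0
4. x_1 = 9, x_2 = 0, z = -9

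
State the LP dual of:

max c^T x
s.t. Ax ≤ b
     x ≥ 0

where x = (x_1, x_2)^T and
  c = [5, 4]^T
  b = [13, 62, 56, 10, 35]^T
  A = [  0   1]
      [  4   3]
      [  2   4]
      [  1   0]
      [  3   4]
Minimize: z = 13y1 + 62y2 + 56y3 + 10y4 + 35y5

Subject to:
  C1: -4y2 - 2y3 - y4 - 3y5 ≤ -5
  C2: -y1 - 3y2 - 4y3 - 4y5 ≤ -4
  y1, y2, y3, y4, y5 ≥ 0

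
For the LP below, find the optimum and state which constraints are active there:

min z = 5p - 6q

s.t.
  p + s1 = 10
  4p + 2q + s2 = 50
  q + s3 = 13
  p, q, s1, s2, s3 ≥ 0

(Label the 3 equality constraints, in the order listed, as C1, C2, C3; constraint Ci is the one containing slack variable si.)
Optimal: p = 0, q = 13
Slack at optimum:
  C1: slack = 10
  C2: slack = 24
  C3: slack = 0 (binding)
  p ≥ 0: p = 0 (binding)
  q ≥ 0: q = 13
Binding constraints: C3, p ≥ 0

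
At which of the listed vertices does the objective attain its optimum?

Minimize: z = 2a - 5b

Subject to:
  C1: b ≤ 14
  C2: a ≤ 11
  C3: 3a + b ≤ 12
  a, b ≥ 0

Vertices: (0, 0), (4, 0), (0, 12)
Evaluating z = 2a - 5b at each vertex:
  (0, 0): z = 0
  (4, 0): z = 8
  (0, 12): z = -60

The smallest value is z = -60, attained at (0, 12).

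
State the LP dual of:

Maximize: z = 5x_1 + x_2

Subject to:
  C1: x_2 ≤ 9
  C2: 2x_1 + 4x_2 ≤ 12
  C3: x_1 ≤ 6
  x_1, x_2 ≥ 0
Minimize: z = 9y1 + 12y2 + 6y3

Subject to:
  C1: -2y2 - y3 ≤ -5
  C2: -y1 - 4y2 ≤ -1
  y1, y2, y3 ≥ 0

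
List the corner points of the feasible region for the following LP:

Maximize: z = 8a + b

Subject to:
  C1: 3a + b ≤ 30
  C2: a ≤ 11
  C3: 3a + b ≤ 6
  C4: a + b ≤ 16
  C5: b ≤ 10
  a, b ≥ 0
Each vertex is the intersection of two constraint boundaries that also satisfies all remaining constraints:
  a = 0 and b = 0 → (0, 0)
  3a + b = 6 and b = 0 → (2, 0)
  3a + b = 6 and a = 0 → (0, 6)

Vertices: (0, 0), (2, 0), (0, 6)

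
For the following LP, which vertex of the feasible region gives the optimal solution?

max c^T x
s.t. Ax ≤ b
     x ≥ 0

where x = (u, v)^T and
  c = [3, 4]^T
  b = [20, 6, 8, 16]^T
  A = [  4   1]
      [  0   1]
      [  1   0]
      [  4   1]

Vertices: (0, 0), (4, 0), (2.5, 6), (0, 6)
Evaluating z = 3u + 4v at each vertex:
  (0, 0): z = 0
  (4, 0): z = 12
  (2.5, 6): z = 31.5
  (0, 6): z = 24

The largest value is z = 31.5, attained at (2.5, 6).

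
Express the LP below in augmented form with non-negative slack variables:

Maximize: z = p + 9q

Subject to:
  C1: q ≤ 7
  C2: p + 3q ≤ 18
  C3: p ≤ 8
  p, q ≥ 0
max z = p + 9q

s.t.
  q + s1 = 7
  p + 3q + s2 = 18
  p + s3 = 8
  p, q, s1, s2, s3 ≥ 0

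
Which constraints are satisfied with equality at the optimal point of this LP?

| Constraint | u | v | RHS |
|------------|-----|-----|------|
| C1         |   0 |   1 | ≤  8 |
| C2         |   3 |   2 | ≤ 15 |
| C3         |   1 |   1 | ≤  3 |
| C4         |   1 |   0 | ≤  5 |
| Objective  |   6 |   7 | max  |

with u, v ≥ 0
Optimal: u = 0, v = 3
Binding: C3, u ≥ 0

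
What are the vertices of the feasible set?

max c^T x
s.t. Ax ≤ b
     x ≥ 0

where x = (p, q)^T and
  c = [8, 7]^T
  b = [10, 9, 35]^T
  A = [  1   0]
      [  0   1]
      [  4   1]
Each vertex is the intersection of two constraint boundaries that also satisfies all remaining constraints:
  p = 0 and q = 0 → (0, 0)
  4p + q = 35 and q = 0 → (8.75, 0)
  q = 9 and 4p + q = 35 → (6.5, 9)
  q = 9 and p = 0 → (0, 9)

Vertices: (0, 0), (8.75, 0), (6.5, 9), (0, 9)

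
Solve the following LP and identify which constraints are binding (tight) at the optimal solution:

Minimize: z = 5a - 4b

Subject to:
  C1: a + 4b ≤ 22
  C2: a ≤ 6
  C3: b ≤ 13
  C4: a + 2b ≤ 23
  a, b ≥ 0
Optimal: a = 0, b = 5.5
Slack at optimum:
  C1: slack = 0 (binding)
  C2: slack = 6
  C3: slack = 7.5
  C4: slack = 12
  a ≥ 0: a = 0 (binding)
  b ≥ 0: b = 5.5
Binding constraints: C1, a ≥ 0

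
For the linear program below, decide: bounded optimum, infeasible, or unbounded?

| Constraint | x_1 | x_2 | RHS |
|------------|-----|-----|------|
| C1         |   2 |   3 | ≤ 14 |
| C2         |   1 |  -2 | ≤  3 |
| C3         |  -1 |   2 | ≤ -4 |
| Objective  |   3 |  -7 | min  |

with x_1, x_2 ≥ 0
C2 requires x_1 - 2x_2 ≤ 3, while C3 (-x_1 + 2x_2 ≤ -4) is equivalent to x_1 - 2x_2 ≥ 4. Together they would need 4 ≤ x_1 - 2x_2 ≤ 3, which is impossible since 4 > 3. No point satisfies all constraints.

The feasible region is empty; the LP is infeasible.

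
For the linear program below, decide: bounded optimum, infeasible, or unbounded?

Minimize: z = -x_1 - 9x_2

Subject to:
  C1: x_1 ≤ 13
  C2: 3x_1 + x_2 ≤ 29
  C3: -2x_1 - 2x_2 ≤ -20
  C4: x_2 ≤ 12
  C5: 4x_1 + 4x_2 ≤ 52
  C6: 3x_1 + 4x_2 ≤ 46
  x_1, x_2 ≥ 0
The point (0, 11.5) satisfies every constraint, so the LP is feasible; the constraints give x_1 ≤ 13 and x_2 ≤ 12, which with x_1, x_2 ≥ 0 keep the feasible region inside a bounded box. A feasible, bounded LP attains a finite optimum at a vertex.

Evaluating z = -x_1 - 9x_2 at each vertex:
  (9.5, 0.5): z = -14
  (8, 5): z = -53
  (6, 7): z = -69
  (0, 11.5): z = -103.5
  (0, 10): z = -90

Feasible with finite optimum z* = -103.5 at (0, 11.5).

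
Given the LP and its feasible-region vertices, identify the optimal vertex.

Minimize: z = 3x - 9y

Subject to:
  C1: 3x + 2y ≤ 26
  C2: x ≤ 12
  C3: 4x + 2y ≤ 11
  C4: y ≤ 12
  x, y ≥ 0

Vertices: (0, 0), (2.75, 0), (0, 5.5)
Evaluating z = 3x - 9y at each vertex:
  (0, 0): z = 0
  (2.75, 0): z = 8.25
  (0, 5.5): z = -49.5

The smallest value is z = -49.5, attained at (0, 5.5).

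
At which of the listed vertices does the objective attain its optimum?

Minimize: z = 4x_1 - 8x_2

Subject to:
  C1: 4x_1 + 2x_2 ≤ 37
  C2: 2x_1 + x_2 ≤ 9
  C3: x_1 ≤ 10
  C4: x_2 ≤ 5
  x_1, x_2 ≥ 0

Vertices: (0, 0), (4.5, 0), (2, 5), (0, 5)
Evaluating z = 4x_1 - 8x_2 at each vertex:
  (0, 0): z = 0
  (4.5, 0): z = 18
  (2, 5): z = -32
  (0, 5): z = -40

The smallest value is z = -40, attained at (0, 5).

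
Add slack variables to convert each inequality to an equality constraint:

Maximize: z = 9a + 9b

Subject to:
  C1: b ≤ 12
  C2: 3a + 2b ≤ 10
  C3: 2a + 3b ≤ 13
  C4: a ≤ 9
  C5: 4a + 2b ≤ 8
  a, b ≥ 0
max z = 9a + 9b

s.t.
  b + s1 = 12
  3a + 2b + s2 = 10
  2a + 3b + s3 = 13
  a + s4 = 9
  4a + 2b + s5 = 8
  a, b, s1, s2, s3, s4, s5 ≥ 0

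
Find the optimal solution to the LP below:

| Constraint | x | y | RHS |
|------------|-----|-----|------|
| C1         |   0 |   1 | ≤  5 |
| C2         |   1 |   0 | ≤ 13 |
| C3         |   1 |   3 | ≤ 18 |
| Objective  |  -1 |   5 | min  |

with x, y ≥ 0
Each vertex is the intersection of two constraint boundaries that also satisfies all remaining constraints:
  x = 0 and y = 0 → (0, 0)
  x = 13 and y = 0 → (13, 0)
  x = 13 and x + 3y = 18 → (13, 1.667)
  y = 5 and x + 3y = 18 → (3, 5)
  y = 5 and x = 0 → (0, 5)

Evaluating z = -x + 5y at each vertex:
  (0, 0): z = 0
  (13, 0): z = -13
  (13, 1.667): z = -4.667
  (3, 5): z = 22
  (0, 5): z = 25

The minimum is at (13, 0) with z = -13.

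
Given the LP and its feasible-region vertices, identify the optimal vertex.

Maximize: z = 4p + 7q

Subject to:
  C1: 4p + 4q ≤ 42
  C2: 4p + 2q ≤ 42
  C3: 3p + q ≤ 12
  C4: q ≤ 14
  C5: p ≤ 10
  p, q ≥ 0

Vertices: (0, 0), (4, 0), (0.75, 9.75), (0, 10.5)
(0, 10.5) with z = 73.5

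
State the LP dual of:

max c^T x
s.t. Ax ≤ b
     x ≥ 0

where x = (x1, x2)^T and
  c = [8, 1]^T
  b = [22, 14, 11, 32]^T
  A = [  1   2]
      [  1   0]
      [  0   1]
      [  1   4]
Minimize: z = 22y1 + 14y2 + 11y3 + 32y4

Subject to:
  C1: -y1 - y2 - y4 ≤ -8
  C2: -2y1 - y3 - 4y4 ≤ -1
  y1, y2, y3, y4 ≥ 0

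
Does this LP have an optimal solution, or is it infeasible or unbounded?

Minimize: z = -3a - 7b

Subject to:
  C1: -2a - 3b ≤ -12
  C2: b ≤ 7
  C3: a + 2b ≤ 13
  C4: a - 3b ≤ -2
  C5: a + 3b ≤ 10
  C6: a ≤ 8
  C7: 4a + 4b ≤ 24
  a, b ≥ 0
The point (4, 2) satisfies every constraint, so the LP is feasible; the constraints give a ≤ 8 and b ≤ 7, which with a, b ≥ 0 keep the feasible region inside a bounded box. A feasible, bounded LP attains a finite optimum at a vertex.

Evaluating z = -3a - 7b at each vertex:
  (3.333, 1.778): z = -22.44
  (4, 2): z = -26
  (2, 2.667): z = -24.67

Bounded optimum: z* = -26 at (4, 2).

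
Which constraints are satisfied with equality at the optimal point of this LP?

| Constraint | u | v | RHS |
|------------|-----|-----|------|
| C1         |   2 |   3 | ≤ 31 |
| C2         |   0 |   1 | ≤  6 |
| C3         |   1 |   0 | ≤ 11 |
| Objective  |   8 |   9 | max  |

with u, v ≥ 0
Optimal: u = 11, v = 3
Slack at optimum:
  C1: slack = 0 (binding)
  C2: slack = 3
  C3: slack = 0 (binding)
  u ≥ 0: u = 11
  v ≥ 0: v = 3
Binding constraints: C1, C3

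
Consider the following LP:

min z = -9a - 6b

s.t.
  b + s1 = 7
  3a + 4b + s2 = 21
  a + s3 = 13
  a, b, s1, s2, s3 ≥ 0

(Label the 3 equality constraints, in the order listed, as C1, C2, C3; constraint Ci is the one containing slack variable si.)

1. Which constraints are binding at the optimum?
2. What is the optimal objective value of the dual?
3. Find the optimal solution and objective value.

1. C2, b ≥ 0
2. -63 (by strong duality, equal to the primal optimum)
3. a = 7, b = 0, z = -63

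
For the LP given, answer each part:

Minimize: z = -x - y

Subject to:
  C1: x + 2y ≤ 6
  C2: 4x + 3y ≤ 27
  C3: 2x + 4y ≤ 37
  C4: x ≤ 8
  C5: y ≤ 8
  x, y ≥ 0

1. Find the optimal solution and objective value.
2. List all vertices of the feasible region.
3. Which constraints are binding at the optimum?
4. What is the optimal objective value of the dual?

1. x = 6, y = 0, z = -6
2. (0, 0), (6, 0), (0, 3)
3. C1, y ≥ 0
4. -6 (by strong duality, equal to the primal optimum)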